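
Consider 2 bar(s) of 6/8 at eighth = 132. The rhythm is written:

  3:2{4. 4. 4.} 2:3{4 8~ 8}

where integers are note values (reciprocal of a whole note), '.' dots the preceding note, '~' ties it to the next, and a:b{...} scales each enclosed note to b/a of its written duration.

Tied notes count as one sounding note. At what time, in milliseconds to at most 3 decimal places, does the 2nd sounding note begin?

note 2 onset = 2b = 909.091ms

1. 0.0ms @ 0 + 909.091ms (2)
2. 909.091ms @ 2 + 909.091ms (2)
3. 1818.182ms @ 4 + 909.091ms (2)
4. 2727.273ms @ 6 + 1363.636ms (3)
5. 4090.909ms @ 9 + 1363.636ms (3)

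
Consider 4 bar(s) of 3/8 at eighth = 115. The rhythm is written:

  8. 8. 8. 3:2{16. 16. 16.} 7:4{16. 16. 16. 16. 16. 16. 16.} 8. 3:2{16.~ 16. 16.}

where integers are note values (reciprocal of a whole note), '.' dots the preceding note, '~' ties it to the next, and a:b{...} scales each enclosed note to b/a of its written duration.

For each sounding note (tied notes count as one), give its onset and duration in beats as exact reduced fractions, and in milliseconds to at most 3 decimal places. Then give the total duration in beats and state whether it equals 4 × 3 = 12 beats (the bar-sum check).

1) 0.0ms=0b +782.609ms=3/2b
2) 782.609ms=3/2b +782.609ms=3/2b
3) 1565.217ms=3b +782.609ms=3/2b
4) 2347.826ms=9/2b +260.87ms=1/2b
5) 2608.696ms=5b +260.87ms=1/2b
6) 2869.565ms=11/2b +260.87ms=1/2b
7) 3130.435ms=6b +223.602ms=3/7b
8) 3354.037ms=45/7b +223.602ms=3/7b
9) 3577.64ms=48/7b +223.602ms=3/7b
10) 3801.242ms=51/7b +223.602ms=3/7b
11) 4024.845ms=54/7b +223.602ms=3/7b
12) 4248.447ms=57/7b +223.602ms=3/7b
13) 4472.05ms=60/7b +223.602ms=3/7b
14) 4695.652ms=9b +782.609ms=3/2b
15) 5478.261ms=21/2b +521.739ms=1b
16) 6000.0ms=23/2b +260.87ms=1/2b
Σ=12b of 12 (115bpm 3/8) — PASS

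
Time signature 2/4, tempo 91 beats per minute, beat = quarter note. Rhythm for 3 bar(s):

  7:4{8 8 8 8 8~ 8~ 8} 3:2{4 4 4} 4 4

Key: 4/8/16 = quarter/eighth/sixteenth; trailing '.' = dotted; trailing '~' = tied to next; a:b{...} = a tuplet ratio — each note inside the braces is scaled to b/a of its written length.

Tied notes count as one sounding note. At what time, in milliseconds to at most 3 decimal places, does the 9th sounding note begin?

1. 0.0ms @ 0 + 188.383ms (2/7)
2. 188.383ms @ 2/7 + 188.383ms (2/7)
3. 376.766ms @ 4/7 + 188.383ms (2/7)
4. 565.149ms @ 6/7 + 188.383ms (2/7)
5. 753.532ms @ 8/7 + 565.149ms (6/7)
6. 1318.681ms @ 2 + 439.56ms (2/3)
7. 1758.242ms @ 8/3 + 439.56ms (2/3)
8. 2197.802ms @ 10/3 + 439.56ms (2/3)
9. 2637.363ms @ 4 + 659.341ms (1)
10. 3296.703ms @ 5 + 659.341ms (1)

note 9 onset = 4b = 2637.363ms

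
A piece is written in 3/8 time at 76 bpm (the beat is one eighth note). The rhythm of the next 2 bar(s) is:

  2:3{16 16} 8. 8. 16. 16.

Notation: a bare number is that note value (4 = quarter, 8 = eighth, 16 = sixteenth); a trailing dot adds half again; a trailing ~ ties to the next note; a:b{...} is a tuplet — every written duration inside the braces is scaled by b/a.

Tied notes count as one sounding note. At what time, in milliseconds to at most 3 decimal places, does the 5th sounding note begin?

note 5 onset = 9/2b = 3552.632ms

1. 0.0ms @ 0 + 592.105ms (3/4)
2. 592.105ms @ 3/4 + 592.105ms (3/4)
3. 1184.211ms @ 3/2 + 1184.211ms (3/2)
4. 2368.421ms @ 3 + 1184.211ms (3/2)
5. 3552.632ms @ 9/2 + 592.105ms (3/4)
6. 4144.737ms @ 21/4 + 592.105ms (3/4)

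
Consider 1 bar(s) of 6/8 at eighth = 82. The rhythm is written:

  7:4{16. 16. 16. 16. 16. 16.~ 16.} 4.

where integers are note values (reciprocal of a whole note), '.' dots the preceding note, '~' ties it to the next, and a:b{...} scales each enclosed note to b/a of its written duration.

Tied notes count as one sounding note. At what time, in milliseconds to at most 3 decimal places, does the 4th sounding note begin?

note 4 onset = 9/7b = 940.767ms

1. 0.0ms @ 0 + 313.589ms (3/7)
2. 313.589ms @ 3/7 + 313.589ms (3/7)
3. 627.178ms @ 6/7 + 313.589ms (3/7)
4. 940.767ms @ 9/7 + 313.589ms (3/7)
5. 1254.355ms @ 12/7 + 313.589ms (3/7)
6. 1567.944ms @ 15/7 + 627.178ms (6/7)
7. 2195.122ms @ 3 + 2195.122ms (3)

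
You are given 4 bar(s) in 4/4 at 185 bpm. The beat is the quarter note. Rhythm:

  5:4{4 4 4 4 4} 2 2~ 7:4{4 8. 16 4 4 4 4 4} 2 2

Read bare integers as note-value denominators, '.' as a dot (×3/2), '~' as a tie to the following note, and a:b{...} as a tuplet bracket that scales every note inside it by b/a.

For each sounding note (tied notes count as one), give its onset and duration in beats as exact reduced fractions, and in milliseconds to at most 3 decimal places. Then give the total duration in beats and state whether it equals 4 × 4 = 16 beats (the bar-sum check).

1) 0.0ms=0b +259.459ms=4/5b
2) 259.459ms=4/5b +259.459ms=4/5b
3) 518.919ms=8/5b +259.459ms=4/5b
4) 778.378ms=12/5b +259.459ms=4/5b
5) 1037.838ms=16/5b +259.459ms=4/5b
6) 1297.297ms=4b +648.649ms=2b
7) 1945.946ms=6b +833.977ms=18/7b
8) 2779.923ms=60/7b +138.996ms=3/7b
9) 2918.919ms=9b +46.332ms=1/7b
10) 2965.251ms=64/7b +185.328ms=4/7b
11) 3150.579ms=68/7b +185.328ms=4/7b
12) 3335.907ms=72/7b +185.328ms=4/7b
13) 3521.236ms=76/7b +185.328ms=4/7b
14) 3706.564ms=80/7b +185.328ms=4/7b
15) 3891.892ms=12b +648.649ms=2b
16) 4540.541ms=14b +648.649ms=2b
Σ=16b of 16 (185bpm 4/4) — PASS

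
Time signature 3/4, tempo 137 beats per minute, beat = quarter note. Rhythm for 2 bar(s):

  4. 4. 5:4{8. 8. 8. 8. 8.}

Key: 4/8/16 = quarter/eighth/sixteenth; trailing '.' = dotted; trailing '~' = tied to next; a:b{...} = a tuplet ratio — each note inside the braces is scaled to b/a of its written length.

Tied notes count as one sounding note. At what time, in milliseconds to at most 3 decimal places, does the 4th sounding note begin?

note 4 onset = 18/5b = 1576.642ms

1. 0.0ms @ 0 + 656.934ms (3/2)
2. 656.934ms @ 3/2 + 656.934ms (3/2)
3. 1313.869ms @ 3 + 262.774ms (3/5)
4. 1576.642ms @ 18/5 + 262.774ms (3/5)
5. 1839.416ms @ 21/5 + 262.774ms (3/5)
6. 2102.19ms @ 24/5 + 262.774ms (3/5)
7. 2364.964ms @ 27/5 + 262.774ms (3/5)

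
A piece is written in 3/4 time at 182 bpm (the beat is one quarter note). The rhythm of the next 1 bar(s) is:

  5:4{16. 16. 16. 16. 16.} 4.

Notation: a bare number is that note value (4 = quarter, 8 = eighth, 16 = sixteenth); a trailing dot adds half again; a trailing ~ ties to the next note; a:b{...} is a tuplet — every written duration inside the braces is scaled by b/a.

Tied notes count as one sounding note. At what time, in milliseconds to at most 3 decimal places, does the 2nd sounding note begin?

1. 0.0ms @ 0 + 98.901ms (3/10)
2. 98.901ms @ 3/10 + 98.901ms (3/10)
3. 197.802ms @ 3/5 + 98.901ms (3/10)
4. 296.703ms @ 9/10 + 98.901ms (3/10)
5. 395.604ms @ 6/5 + 98.901ms (3/10)
6. 494.505ms @ 3/2 + 494.505ms (3/2)

note 2 onset = 3/10b = 98.901ms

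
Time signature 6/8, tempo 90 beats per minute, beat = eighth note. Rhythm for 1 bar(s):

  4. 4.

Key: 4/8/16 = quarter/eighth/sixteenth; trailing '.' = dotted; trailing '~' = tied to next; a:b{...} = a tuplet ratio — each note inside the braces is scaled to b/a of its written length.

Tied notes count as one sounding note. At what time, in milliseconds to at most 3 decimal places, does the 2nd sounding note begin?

note 2 onset = 3b = 2000.0ms

1. 0.0ms @ 0 + 2000.0ms (3)
2. 2000.0ms @ 3 + 2000.0ms (3)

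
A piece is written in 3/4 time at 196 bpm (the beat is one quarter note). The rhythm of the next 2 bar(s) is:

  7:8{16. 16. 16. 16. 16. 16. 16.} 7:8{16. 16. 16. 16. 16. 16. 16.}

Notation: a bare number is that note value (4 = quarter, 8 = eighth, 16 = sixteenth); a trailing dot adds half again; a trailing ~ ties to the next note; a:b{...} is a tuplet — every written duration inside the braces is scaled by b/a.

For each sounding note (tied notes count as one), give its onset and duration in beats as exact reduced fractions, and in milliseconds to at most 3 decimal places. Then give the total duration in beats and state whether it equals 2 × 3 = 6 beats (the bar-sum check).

1) 0.0ms=0b +131.195ms=3/7b
2) 131.195ms=3/7b +131.195ms=3/7b
3) 262.391ms=6/7b +131.195ms=3/7b
4) 393.586ms=9/7b +131.195ms=3/7b
5) 524.781ms=12/7b +131.195ms=3/7b
6) 655.977ms=15/7b +131.195ms=3/7b
7) 787.172ms=18/7b +131.195ms=3/7b
8) 918.367ms=3b +131.195ms=3/7b
9) 1049.563ms=24/7b +131.195ms=3/7b
10) 1180.758ms=27/7b +131.195ms=3/7b
11) 1311.953ms=30/7b +131.195ms=3/7b
12) 1443.149ms=33/7b +131.195ms=3/7b
13) 1574.344ms=36/7b +131.195ms=3/7b
14) 1705.539ms=39/7b +131.195ms=3/7b
Σ=6b of 6 (196bpm 3/4) — PASS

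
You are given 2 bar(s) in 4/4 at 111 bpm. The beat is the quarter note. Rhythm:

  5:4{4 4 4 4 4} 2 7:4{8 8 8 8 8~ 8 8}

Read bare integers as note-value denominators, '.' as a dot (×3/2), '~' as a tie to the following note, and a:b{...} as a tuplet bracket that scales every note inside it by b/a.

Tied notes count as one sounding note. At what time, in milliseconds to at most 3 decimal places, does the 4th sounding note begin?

1. 0.0ms @ 0 + 432.432ms (4/5)
2. 432.432ms @ 4/5 + 432.432ms (4/5)
3. 864.865ms @ 8/5 + 432.432ms (4/5)
4. 1297.297ms @ 12/5 + 432.432ms (4/5)
5. 1729.73ms @ 16/5 + 432.432ms (4/5)
6. 2162.162ms @ 4 + 1081.081ms (2)
7. 3243.243ms @ 6 + 154.44ms (2/7)
8. 3397.683ms @ 44/7 + 154.44ms (2/7)
9. 3552.124ms @ 46/7 + 154.44ms (2/7)
10. 3706.564ms @ 48/7 + 154.44ms (2/7)
11. 3861.004ms @ 50/7 + 308.88ms (4/7)
12. 4169.884ms @ 54/7 + 154.44ms (2/7)

note 4 onset = 12/5b = 1297.297ms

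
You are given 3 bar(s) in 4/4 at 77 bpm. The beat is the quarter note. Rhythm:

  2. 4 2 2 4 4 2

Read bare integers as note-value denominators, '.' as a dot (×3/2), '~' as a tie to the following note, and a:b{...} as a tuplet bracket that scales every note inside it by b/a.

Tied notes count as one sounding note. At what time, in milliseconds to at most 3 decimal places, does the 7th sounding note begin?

note 7 onset = 10b = 7792.208ms

1. 0.0ms @ 0 + 2337.662ms (3)
2. 2337.662ms @ 3 + 779.221ms (1)
3. 3116.883ms @ 4 + 1558.442ms (2)
4. 4675.325ms @ 6 + 1558.442ms (2)
5. 6233.766ms @ 8 + 779.221ms (1)
6. 7012.987ms @ 9 + 779.221ms (1)
7. 7792.208ms @ 10 + 1558.442ms (2)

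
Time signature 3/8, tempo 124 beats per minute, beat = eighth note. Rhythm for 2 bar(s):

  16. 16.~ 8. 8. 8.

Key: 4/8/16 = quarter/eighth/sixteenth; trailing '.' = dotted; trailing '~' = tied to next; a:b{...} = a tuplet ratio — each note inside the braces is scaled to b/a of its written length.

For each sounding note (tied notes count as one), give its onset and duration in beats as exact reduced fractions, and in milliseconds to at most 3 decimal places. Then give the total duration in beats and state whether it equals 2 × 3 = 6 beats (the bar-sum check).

1) 0.0ms=0b +362.903ms=3/4b
2) 362.903ms=3/4b +1088.71ms=9/4b
3) 1451.613ms=3b +725.806ms=3/2b
4) 2177.419ms=9/2b +725.806ms=3/2b
Σ=6b of 6 (124bpm 3/8) — PASS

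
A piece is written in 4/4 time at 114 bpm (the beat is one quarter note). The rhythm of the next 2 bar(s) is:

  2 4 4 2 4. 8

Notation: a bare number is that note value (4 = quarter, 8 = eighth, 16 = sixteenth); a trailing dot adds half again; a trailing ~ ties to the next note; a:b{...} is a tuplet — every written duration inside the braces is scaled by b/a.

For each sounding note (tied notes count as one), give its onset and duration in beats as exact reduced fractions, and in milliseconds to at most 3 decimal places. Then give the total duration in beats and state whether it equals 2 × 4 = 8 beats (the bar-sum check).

1) 0.0ms=0b +1052.632ms=2b
2) 1052.632ms=2b +526.316ms=1b
3) 1578.947ms=3b +526.316ms=1b
4) 2105.263ms=4b +1052.632ms=2b
5) 3157.895ms=6b +789.474ms=3/2b
6) 3947.368ms=15/2b +263.158ms=1/2b
Σ=8b of 8 (114bpm 4/4) — PASS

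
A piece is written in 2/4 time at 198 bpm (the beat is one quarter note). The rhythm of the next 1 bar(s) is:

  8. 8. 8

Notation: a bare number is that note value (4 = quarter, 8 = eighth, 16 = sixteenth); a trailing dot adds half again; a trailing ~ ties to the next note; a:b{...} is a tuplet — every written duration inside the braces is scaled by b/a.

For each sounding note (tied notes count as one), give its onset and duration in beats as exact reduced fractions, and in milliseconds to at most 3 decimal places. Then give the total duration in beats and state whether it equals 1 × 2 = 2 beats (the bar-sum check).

1) 0.0ms=0b +227.273ms=3/4b
2) 227.273ms=3/4b +227.273ms=3/4b
3) 454.545ms=3/2b +151.515ms=1/2b
Σ=2b of 2 (198bpm 2/4) — PASS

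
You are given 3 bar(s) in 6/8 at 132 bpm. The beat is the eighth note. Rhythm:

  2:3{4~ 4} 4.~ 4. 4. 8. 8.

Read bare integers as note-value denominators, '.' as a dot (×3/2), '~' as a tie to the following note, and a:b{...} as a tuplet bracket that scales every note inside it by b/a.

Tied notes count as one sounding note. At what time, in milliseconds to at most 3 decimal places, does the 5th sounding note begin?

1. 0.0ms @ 0 + 2727.273ms (6)
2. 2727.273ms @ 6 + 2727.273ms (6)
3. 5454.545ms @ 12 + 1363.636ms (3)
4. 6818.182ms @ 15 + 681.818ms (3/2)
5. 7500.0ms @ 33/2 + 681.818ms (3/2)

note 5 onset = 33/2b = 7500.0ms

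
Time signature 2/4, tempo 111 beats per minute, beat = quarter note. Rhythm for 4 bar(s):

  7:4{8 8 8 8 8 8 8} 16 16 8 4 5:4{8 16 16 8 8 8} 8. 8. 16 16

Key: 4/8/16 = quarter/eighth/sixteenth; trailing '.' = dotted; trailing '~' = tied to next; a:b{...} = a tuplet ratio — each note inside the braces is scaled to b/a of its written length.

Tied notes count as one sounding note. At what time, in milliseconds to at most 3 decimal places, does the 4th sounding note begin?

1. 0.0ms @ 0 + 154.44ms (2/7)
2. 154.44ms @ 2/7 + 154.44ms (2/7)
3. 308.88ms @ 4/7 + 154.44ms (2/7)
4. 463.32ms @ 6/7 + 154.44ms (2/7)
5. 617.761ms @ 8/7 + 154.44ms (2/7)
6. 772.201ms @ 10/7 + 154.44ms (2/7)
7. 926.641ms @ 12/7 + 154.44ms (2/7)
8. 1081.081ms @ 2 + 135.135ms (1/4)
9. 1216.216ms @ 9/4 + 135.135ms (1/4)
10. 1351.351ms @ 5/2 + 270.27ms (1/2)
11. 1621.622ms @ 3 + 540.541ms (1)
12. 2162.162ms @ 4 + 216.216ms (2/5)
13. 2378.378ms @ 22/5 + 108.108ms (1/5)
14. 2486.486ms @ 23/5 + 108.108ms (1/5)
15. 2594.595ms @ 24/5 + 216.216ms (2/5)
16. 2810.811ms @ 26/5 + 216.216ms (2/5)
17. 3027.027ms @ 28/5 + 216.216ms (2/5)
18. 3243.243ms @ 6 + 405.405ms (3/4)
19. 3648.649ms @ 27/4 + 405.405ms (3/4)
20. 4054.054ms @ 15/2 + 135.135ms (1/4)
21. 4189.189ms @ 31/4 + 135.135ms (1/4)

note 4 onset = 6/7b = 463.32ms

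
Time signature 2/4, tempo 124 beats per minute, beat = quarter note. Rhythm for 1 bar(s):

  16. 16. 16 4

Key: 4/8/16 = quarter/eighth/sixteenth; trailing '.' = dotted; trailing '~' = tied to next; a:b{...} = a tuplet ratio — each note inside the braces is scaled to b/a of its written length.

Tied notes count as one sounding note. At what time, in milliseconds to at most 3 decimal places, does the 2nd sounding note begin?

1. 0.0ms @ 0 + 181.452ms (3/8)
2. 181.452ms @ 3/8 + 181.452ms (3/8)
3. 362.903ms @ 3/4 + 120.968ms (1/4)
4. 483.871ms @ 1 + 483.871ms (1)

note 2 onset = 3/8b = 181.452ms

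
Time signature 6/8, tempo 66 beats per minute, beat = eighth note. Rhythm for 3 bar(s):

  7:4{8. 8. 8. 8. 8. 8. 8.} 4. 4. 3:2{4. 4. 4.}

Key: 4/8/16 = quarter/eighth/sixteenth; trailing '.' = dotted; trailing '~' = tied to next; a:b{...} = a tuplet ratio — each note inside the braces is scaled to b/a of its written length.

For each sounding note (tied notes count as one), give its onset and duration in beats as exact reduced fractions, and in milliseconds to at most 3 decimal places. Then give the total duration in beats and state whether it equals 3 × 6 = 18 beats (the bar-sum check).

1) 0.0ms=0b +779.221ms=6/7b
2) 779.221ms=6/7b +779.221ms=6/7b
3) 1558.442ms=12/7b +779.221ms=6/7b
4) 2337.662ms=18/7b +779.221ms=6/7b
5) 3116.883ms=24/7b +779.221ms=6/7b
6) 3896.104ms=30/7b +779.221ms=6/7b
7) 4675.325ms=36/7b +779.221ms=6/7b
8) 5454.545ms=6b +2727.273ms=3b
9) 8181.818ms=9b +2727.273ms=3b
10) 10909.091ms=12b +1818.182ms=2b
11) 12727.273ms=14b +1818.182ms=2b
12) 14545.455ms=16b +1818.182ms=2b
Σ=18b of 18 (66bpm 6/8) — PASS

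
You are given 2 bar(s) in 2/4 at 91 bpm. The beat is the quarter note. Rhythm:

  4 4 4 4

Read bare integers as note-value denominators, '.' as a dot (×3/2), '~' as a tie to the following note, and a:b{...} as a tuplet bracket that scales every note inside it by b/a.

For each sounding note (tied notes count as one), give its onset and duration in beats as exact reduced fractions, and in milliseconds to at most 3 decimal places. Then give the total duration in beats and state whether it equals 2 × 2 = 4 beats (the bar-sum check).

1) 0.0ms=0b +659.341ms=1b
2) 659.341ms=1b +659.341ms=1b
3) 1318.681ms=2b +659.341ms=1b
4) 1978.022ms=3b +659.341ms=1b
Σ=4b of 4 (91bpm 2/4) — PASS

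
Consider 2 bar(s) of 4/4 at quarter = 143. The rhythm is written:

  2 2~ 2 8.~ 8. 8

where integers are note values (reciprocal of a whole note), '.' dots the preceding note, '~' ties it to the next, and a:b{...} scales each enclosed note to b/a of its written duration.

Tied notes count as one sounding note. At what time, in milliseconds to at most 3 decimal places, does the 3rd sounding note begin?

1. 0.0ms @ 0 + 839.161ms (2)
2. 839.161ms @ 2 + 1678.322ms (4)
3. 2517.483ms @ 6 + 629.371ms (3/2)
4. 3146.853ms @ 15/2 + 209.79ms (1/2)

note 3 onset = 6b = 2517.483ms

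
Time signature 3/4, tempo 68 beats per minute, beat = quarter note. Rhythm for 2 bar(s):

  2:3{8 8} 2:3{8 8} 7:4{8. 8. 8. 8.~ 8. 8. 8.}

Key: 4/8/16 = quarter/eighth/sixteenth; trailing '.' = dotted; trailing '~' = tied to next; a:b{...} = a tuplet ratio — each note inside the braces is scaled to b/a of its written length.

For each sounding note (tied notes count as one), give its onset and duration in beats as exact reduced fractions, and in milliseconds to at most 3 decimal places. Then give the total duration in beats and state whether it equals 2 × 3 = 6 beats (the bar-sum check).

1) 0.0ms=0b +661.765ms=3/4b
2) 661.765ms=3/4b +661.765ms=3/4b
3) 1323.529ms=3/2b +661.765ms=3/4b
4) 1985.294ms=9/4b +661.765ms=3/4b
5) 2647.059ms=3b +378.151ms=3/7b
6) 3025.21ms=24/7b +378.151ms=3/7b
7) 3403.361ms=27/7b +378.151ms=3/7b
8) 3781.513ms=30/7b +756.303ms=6/7b
9) 4537.815ms=36/7b +378.151ms=3/7b
10) 4915.966ms=39/7b +378.151ms=3/7b
Σ=6b of 6 (68bpm 3/4) — PASS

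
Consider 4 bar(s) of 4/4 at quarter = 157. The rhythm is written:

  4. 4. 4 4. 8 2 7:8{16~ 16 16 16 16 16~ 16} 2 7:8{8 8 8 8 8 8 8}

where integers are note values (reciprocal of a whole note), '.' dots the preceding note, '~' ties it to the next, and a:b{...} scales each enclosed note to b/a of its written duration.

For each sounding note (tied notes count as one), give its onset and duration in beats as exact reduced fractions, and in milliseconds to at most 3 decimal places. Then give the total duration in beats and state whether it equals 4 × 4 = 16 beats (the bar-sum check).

1) 0.0ms=0b +573.248ms=3/2b
2) 573.248ms=3/2b +573.248ms=3/2b
3) 1146.497ms=3b +382.166ms=1b
4) 1528.662ms=4b +573.248ms=3/2b
5) 2101.911ms=11/2b +191.083ms=1/2b
6) 2292.994ms=6b +764.331ms=2b
7) 3057.325ms=8b +218.38ms=4/7b
8) 3275.705ms=60/7b +109.19ms=2/7b
9) 3384.895ms=62/7b +109.19ms=2/7b
10) 3494.086ms=64/7b +109.19ms=2/7b
11) 3603.276ms=66/7b +218.38ms=4/7b
12) 3821.656ms=10b +764.331ms=2b
13) 4585.987ms=12b +218.38ms=4/7b
14) 4804.368ms=88/7b +218.38ms=4/7b
15) 5022.748ms=92/7b +218.38ms=4/7b
16) 5241.128ms=96/7b +218.38ms=4/7b
17) 5459.509ms=100/7b +218.38ms=4/7b
18) 5677.889ms=104/7b +218.38ms=4/7b
19) 5896.269ms=108/7b +218.38ms=4/7b
Σ=16b of 16 (157bpm 4/4) — PASS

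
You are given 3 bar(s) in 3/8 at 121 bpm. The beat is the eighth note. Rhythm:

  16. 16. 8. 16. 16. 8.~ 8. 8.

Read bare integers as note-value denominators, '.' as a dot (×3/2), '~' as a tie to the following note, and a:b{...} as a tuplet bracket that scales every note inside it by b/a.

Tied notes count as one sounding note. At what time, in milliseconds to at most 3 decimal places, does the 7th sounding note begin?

1. 0.0ms @ 0 + 371.901ms (3/4)
2. 371.901ms @ 3/4 + 371.901ms (3/4)
3. 743.802ms @ 3/2 + 743.802ms (3/2)
4. 1487.603ms @ 3 + 371.901ms (3/4)
5. 1859.504ms @ 15/4 + 371.901ms (3/4)
6. 2231.405ms @ 9/2 + 1487.603ms (3)
7. 3719.008ms @ 15/2 + 743.802ms (3/2)

note 7 onset = 15/2b = 3719.008ms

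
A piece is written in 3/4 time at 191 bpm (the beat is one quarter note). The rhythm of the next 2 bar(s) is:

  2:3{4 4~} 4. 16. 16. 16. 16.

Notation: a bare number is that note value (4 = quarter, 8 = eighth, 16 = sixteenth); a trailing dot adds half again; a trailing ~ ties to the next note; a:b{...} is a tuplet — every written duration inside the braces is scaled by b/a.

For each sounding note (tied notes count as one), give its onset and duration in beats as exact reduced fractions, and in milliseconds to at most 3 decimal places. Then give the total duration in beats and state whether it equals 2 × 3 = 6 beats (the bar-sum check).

1) 0.0ms=0b +471.204ms=3/2b
2) 471.204ms=3/2b +942.408ms=3b
3) 1413.613ms=9/2b +117.801ms=3/8b
4) 1531.414ms=39/8b +117.801ms=3/8b
5) 1649.215ms=21/4b +117.801ms=3/8b
6) 1767.016ms=45/8b +117.801ms=3/8b
Σ=6b of 6 (191bpm 3/4) — PASS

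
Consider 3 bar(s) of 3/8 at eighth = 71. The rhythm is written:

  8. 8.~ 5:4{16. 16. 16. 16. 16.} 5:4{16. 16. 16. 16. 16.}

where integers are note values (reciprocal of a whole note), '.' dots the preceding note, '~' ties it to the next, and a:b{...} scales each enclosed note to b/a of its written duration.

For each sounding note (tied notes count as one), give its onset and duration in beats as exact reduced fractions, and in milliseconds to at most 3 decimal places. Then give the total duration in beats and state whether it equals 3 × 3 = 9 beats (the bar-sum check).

1) 0.0ms=0b +1267.606ms=3/2b
2) 1267.606ms=3/2b +1774.648ms=21/10b
3) 3042.254ms=18/5b +507.042ms=3/5b
4) 3549.296ms=21/5b +507.042ms=3/5b
5) 4056.338ms=24/5b +507.042ms=3/5b
6) 4563.38ms=27/5b +507.042ms=3/5b
7) 5070.423ms=6b +507.042ms=3/5b
8) 5577.465ms=33/5b +507.042ms=3/5b
9) 6084.507ms=36/5b +507.042ms=3/5b
10) 6591.549ms=39/5b +507.042ms=3/5b
11) 7098.592ms=42/5b +507.042ms=3/5b
Σ=9b of 9 (71bpm 3/8) — PASS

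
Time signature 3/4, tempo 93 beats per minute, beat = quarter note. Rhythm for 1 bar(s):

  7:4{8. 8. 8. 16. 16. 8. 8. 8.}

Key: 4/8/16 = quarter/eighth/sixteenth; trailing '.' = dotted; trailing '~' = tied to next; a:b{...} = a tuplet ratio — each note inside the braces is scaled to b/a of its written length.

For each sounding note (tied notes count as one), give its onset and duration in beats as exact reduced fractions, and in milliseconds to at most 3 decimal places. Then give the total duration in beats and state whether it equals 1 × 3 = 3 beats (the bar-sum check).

1) 0.0ms=0b +276.498ms=3/7b
2) 276.498ms=3/7b +276.498ms=3/7b
3) 552.995ms=6/7b +276.498ms=3/7b
4) 829.493ms=9/7b +138.249ms=3/14b
5) 967.742ms=3/2b +138.249ms=3/14b
6) 1105.991ms=12/7b +276.498ms=3/7b
7) 1382.488ms=15/7b +276.498ms=3/7b
8) 1658.986ms=18/7b +276.498ms=3/7b
Σ=3b of 3 (93bpm 3/4) — PASS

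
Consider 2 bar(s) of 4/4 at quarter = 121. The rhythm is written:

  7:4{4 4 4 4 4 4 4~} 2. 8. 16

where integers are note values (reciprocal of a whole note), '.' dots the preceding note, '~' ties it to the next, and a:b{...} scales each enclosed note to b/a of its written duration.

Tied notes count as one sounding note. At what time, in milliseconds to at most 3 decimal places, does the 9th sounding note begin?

note 9 onset = 31/4b = 3842.975ms

1. 0.0ms @ 0 + 283.353ms (4/7)
2. 283.353ms @ 4/7 + 283.353ms (4/7)
3. 566.706ms @ 8/7 + 283.353ms (4/7)
4. 850.059ms @ 12/7 + 283.353ms (4/7)
5. 1133.412ms @ 16/7 + 283.353ms (4/7)
6. 1416.765ms @ 20/7 + 283.353ms (4/7)
7. 1700.118ms @ 24/7 + 1770.956ms (25/7)
8. 3471.074ms @ 7 + 371.901ms (3/4)
9. 3842.975ms @ 31/4 + 123.967ms (1/4)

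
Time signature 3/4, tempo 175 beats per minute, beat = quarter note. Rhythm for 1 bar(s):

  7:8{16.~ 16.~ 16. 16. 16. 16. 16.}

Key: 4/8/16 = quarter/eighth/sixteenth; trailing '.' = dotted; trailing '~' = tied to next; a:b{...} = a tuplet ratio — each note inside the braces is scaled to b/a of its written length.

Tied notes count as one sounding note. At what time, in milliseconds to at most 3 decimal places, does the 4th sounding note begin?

1. 0.0ms @ 0 + 440.816ms (9/7)
2. 440.816ms @ 9/7 + 146.939ms (3/7)
3. 587.755ms @ 12/7 + 146.939ms (3/7)
4. 734.694ms @ 15/7 + 146.939ms (3/7)
5. 881.633ms @ 18/7 + 146.939ms (3/7)

note 4 onset = 15/7b = 734.694ms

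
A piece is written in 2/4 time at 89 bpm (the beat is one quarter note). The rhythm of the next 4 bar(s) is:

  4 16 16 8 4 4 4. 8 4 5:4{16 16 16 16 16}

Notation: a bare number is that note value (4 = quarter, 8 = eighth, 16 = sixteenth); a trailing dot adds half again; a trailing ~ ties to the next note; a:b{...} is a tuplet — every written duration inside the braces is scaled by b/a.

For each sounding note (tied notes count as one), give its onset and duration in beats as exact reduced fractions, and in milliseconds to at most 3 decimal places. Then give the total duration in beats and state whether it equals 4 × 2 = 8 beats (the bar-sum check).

1) 0.0ms=0b +674.157ms=1b
2) 674.157ms=1b +168.539ms=1/4b
3) 842.697ms=5/4b +168.539ms=1/4b
4) 1011.236ms=3/2b +337.079ms=1/2b
5) 1348.315ms=2b +674.157ms=1b
6) 2022.472ms=3b +674.157ms=1b
7) 2696.629ms=4b +1011.236ms=3/2b
8) 3707.865ms=11/2b +337.079ms=1/2b
9) 4044.944ms=6b +674.157ms=1b
10) 4719.101ms=7b +134.831ms=1/5b
11) 4853.933ms=36/5b +134.831ms=1/5b
12) 4988.764ms=37/5b +134.831ms=1/5b
13) 5123.596ms=38/5b +134.831ms=1/5b
14) 5258.427ms=39/5b +134.831ms=1/5b
Σ=8b of 8 (89bpm 2/4) — PASS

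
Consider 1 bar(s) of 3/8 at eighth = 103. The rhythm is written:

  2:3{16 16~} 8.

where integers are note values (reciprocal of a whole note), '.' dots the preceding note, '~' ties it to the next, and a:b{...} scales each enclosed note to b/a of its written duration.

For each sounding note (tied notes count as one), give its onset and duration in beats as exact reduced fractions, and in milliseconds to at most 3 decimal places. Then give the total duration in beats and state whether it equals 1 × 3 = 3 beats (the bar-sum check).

1) 0.0ms=0b +436.893ms=3/4b
2) 436.893ms=3/4b +1310.68ms=9/4b
Σ=3b of 3 (103bpm 3/8) — PASS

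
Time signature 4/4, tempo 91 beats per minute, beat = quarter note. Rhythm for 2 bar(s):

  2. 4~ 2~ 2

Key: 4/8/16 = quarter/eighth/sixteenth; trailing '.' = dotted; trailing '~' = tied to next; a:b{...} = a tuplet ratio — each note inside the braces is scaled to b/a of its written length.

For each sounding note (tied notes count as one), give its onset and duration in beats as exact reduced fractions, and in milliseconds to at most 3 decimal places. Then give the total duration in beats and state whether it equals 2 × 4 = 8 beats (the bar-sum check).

1) 0.0ms=0b +1978.022ms=3b
2) 1978.022ms=3b +3296.703ms=5b
Σ=8b of 8 (91bpm 4/4) — PASS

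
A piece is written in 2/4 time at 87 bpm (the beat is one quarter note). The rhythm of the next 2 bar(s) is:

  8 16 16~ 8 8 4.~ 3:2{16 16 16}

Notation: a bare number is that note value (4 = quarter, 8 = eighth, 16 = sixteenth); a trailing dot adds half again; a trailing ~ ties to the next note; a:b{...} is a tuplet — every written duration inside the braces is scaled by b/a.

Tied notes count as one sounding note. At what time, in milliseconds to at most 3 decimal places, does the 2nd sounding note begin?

note 2 onset = 1/2b = 344.828ms

1. 0.0ms @ 0 + 344.828ms (1/2)
2. 344.828ms @ 1/2 + 172.414ms (1/4)
3. 517.241ms @ 3/4 + 517.241ms (3/4)
4. 1034.483ms @ 3/2 + 344.828ms (1/2)
5. 1379.31ms @ 2 + 1149.425ms (5/3)
6. 2528.736ms @ 11/3 + 114.943ms (1/6)
7. 2643.678ms @ 23/6 + 114.943ms (1/6)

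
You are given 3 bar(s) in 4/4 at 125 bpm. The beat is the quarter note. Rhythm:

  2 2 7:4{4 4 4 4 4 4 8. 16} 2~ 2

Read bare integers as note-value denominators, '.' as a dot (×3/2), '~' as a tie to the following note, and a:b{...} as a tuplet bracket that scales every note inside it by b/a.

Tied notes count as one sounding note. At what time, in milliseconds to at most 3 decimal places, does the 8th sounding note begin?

note 8 onset = 48/7b = 3291.429ms

1. 0.0ms @ 0 + 960.0ms (2)
2. 960.0ms @ 2 + 960.0ms (2)
3. 1920.0ms @ 4 + 274.286ms (4/7)
4. 2194.286ms @ 32/7 + 274.286ms (4/7)
5. 2468.571ms @ 36/7 + 274.286ms (4/7)
6. 2742.857ms @ 40/7 + 274.286ms (4/7)
7. 3017.143ms @ 44/7 + 274.286ms (4/7)
8. 3291.429ms @ 48/7 + 274.286ms (4/7)
9. 3565.714ms @ 52/7 + 205.714ms (3/7)
10. 3771.429ms @ 55/7 + 68.571ms (1/7)
11. 3840.0ms @ 8 + 1920.0ms (4)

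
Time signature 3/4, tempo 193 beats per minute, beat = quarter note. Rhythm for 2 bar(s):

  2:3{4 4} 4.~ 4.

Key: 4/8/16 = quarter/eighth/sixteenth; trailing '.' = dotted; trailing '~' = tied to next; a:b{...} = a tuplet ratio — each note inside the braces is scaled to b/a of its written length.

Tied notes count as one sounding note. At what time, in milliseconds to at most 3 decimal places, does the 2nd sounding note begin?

1. 0.0ms @ 0 + 466.321ms (3/2)
2. 466.321ms @ 3/2 + 466.321ms (3/2)
3. 932.642ms @ 3 + 932.642ms (3)

note 2 onset = 3/2b = 466.321ms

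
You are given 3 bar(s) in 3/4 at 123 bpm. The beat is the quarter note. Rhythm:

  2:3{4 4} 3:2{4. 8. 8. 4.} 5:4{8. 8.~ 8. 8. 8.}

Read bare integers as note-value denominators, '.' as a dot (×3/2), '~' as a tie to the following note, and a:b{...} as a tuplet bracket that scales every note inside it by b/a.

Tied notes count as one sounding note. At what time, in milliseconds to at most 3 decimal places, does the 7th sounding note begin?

1. 0.0ms @ 0 + 731.707ms (3/2)
2. 731.707ms @ 3/2 + 731.707ms (3/2)
3. 1463.415ms @ 3 + 487.805ms (1)
4. 1951.22ms @ 4 + 243.902ms (1/2)
5. 2195.122ms @ 9/2 + 243.902ms (1/2)
6. 2439.024ms @ 5 + 487.805ms (1)
7. 2926.829ms @ 6 + 292.683ms (3/5)
8. 3219.512ms @ 33/5 + 585.366ms (6/5)
9. 3804.878ms @ 39/5 + 292.683ms (3/5)
10. 4097.561ms @ 42/5 + 292.683ms (3/5)

note 7 onset = 6b = 2926.829ms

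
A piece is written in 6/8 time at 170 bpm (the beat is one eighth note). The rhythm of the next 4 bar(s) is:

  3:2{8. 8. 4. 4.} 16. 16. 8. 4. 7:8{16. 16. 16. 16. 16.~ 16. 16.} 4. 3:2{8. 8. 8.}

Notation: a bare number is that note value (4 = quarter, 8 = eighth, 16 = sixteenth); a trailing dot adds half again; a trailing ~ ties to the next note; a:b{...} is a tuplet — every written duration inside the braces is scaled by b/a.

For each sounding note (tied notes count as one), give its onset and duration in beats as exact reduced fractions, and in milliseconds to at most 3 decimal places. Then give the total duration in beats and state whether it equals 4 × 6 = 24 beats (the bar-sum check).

1) 0.0ms=0b +352.941ms=1b
2) 352.941ms=1b +352.941ms=1b
3) 705.882ms=2b +705.882ms=2b
4) 1411.765ms=4b +705.882ms=2b
5) 2117.647ms=6b +264.706ms=3/4b
6) 2382.353ms=27/4b +264.706ms=3/4b
7) 2647.059ms=15/2b +529.412ms=3/2b
8) 3176.471ms=9b +1058.824ms=3b
9) 4235.294ms=12b +302.521ms=6/7b
10) 4537.815ms=90/7b +302.521ms=6/7b
11) 4840.336ms=96/7b +302.521ms=6/7b
12) 5142.857ms=102/7b +302.521ms=6/7b
13) 5445.378ms=108/7b +605.042ms=12/7b
14) 6050.42ms=120/7b +302.521ms=6/7b
15) 6352.941ms=18b +1058.824ms=3b
16) 7411.765ms=21b +352.941ms=1b
17) 7764.706ms=22b +352.941ms=1b
18) 8117.647ms=23b +352.941ms=1b
Σ=24b of 24 (170bpm 6/8) — PASS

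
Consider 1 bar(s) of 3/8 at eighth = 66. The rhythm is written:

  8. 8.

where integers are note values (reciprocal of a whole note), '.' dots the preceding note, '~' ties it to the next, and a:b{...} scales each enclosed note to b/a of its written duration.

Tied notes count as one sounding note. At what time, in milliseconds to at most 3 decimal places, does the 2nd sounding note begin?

note 2 onset = 3/2b = 1363.636ms

1. 0.0ms @ 0 + 1363.636ms (3/2)
2. 1363.636ms @ 3/2 + 1363.636ms (3/2)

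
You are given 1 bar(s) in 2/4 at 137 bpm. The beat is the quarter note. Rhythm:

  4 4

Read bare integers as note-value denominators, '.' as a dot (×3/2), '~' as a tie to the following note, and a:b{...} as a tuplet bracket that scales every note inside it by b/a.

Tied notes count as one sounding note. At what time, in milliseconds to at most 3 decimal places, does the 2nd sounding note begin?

note 2 onset = 1b = 437.956ms

1. 0.0ms @ 0 + 437.956ms (1)
2. 437.956ms @ 1 + 437.956ms (1)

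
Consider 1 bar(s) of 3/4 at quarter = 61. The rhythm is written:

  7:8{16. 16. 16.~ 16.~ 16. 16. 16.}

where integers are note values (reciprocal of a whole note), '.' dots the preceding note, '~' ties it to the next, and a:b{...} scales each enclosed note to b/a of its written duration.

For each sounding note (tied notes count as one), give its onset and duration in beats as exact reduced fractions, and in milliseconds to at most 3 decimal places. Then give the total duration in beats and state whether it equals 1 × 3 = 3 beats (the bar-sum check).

1) 0.0ms=0b +421.546ms=3/7b
2) 421.546ms=3/7b +421.546ms=3/7b
3) 843.091ms=6/7b +1264.637ms=9/7b
4) 2107.728ms=15/7b +421.546ms=3/7b
5) 2529.274ms=18/7b +421.546ms=3/7b
Σ=3b of 3 (61bpm 3/4) — PASS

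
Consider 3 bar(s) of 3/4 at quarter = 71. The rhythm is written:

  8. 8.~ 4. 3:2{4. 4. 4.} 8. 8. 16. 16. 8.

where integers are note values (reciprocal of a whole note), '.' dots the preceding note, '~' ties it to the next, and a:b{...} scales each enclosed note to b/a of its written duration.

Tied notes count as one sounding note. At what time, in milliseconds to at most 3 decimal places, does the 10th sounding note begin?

note 10 onset = 33/4b = 6971.831ms

1. 0.0ms @ 0 + 633.803ms (3/4)
2. 633.803ms @ 3/4 + 1901.408ms (9/4)
3. 2535.211ms @ 3 + 845.07ms (1)
4. 3380.282ms @ 4 + 845.07ms (1)
5. 4225.352ms @ 5 + 845.07ms (1)
6. 5070.423ms @ 6 + 633.803ms (3/4)
7. 5704.225ms @ 27/4 + 633.803ms (3/4)
8. 6338.028ms @ 15/2 + 316.901ms (3/8)
9. 6654.93ms @ 63/8 + 316.901ms (3/8)
10. 6971.831ms @ 33/4 + 633.803ms (3/4)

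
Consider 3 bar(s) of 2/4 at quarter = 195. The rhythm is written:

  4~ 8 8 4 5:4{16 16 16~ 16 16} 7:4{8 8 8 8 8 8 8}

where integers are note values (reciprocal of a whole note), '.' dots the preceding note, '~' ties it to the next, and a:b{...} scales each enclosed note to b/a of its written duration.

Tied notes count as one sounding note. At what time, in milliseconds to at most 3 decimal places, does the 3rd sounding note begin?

note 3 onset = 2b = 615.385ms

1. 0.0ms @ 0 + 461.538ms (3/2)
2. 461.538ms @ 3/2 + 153.846ms (1/2)
3. 615.385ms @ 2 + 307.692ms (1)
4. 923.077ms @ 3 + 61.538ms (1/5)
5. 984.615ms @ 16/5 + 61.538ms (1/5)
6. 1046.154ms @ 17/5 + 123.077ms (2/5)
7. 1169.231ms @ 19/5 + 61.538ms (1/5)
8. 1230.769ms @ 4 + 87.912ms (2/7)
9. 1318.681ms @ 30/7 + 87.912ms (2/7)
10. 1406.593ms @ 32/7 + 87.912ms (2/7)
11. 1494.505ms @ 34/7 + 87.912ms (2/7)
12. 1582.418ms @ 36/7 + 87.912ms (2/7)
13. 1670.33ms @ 38/7 + 87.912ms (2/7)
14. 1758.242ms @ 40/7 + 87.912ms (2/7)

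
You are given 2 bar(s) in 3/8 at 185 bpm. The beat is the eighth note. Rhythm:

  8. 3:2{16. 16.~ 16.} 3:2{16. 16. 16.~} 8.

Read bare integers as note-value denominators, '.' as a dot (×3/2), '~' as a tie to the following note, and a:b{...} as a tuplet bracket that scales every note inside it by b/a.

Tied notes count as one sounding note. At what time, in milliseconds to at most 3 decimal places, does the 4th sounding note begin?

note 4 onset = 3b = 972.973ms

1. 0.0ms @ 0 + 486.486ms (3/2)
2. 486.486ms @ 3/2 + 162.162ms (1/2)
3. 648.649ms @ 2 + 324.324ms (1)
4. 972.973ms @ 3 + 162.162ms (1/2)
5. 1135.135ms @ 7/2 + 162.162ms (1/2)
6. 1297.297ms @ 4 + 648.649ms (2)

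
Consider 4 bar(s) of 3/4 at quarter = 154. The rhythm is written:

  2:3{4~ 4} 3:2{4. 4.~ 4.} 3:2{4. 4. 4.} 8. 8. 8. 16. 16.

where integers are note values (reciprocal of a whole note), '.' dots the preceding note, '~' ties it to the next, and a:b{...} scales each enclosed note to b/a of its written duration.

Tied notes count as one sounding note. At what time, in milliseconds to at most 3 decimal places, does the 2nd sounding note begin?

note 2 onset = 3b = 1168.831ms

1. 0.0ms @ 0 + 1168.831ms (3)
2. 1168.831ms @ 3 + 389.61ms (1)
3. 1558.442ms @ 4 + 779.221ms (2)
4. 2337.662ms @ 6 + 389.61ms (1)
5. 2727.273ms @ 7 + 389.61ms (1)
6. 3116.883ms @ 8 + 389.61ms (1)
7. 3506.494ms @ 9 + 292.208ms (3/4)
8. 3798.701ms @ 39/4 + 292.208ms (3/4)
9. 4090.909ms @ 21/2 + 292.208ms (3/4)
10. 4383.117ms @ 45/4 + 146.104ms (3/8)
11. 4529.221ms @ 93/8 + 146.104ms (3/8)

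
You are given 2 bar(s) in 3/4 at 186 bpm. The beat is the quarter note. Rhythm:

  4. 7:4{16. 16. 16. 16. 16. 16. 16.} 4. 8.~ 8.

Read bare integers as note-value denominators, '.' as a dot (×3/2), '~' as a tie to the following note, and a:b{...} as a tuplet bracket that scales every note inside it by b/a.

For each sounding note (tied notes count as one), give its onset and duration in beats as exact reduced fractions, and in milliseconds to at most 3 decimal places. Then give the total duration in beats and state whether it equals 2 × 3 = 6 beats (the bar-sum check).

1) 0.0ms=0b +483.871ms=3/2b
2) 483.871ms=3/2b +69.124ms=3/14b
3) 552.995ms=12/7b +69.124ms=3/14b
4) 622.12ms=27/14b +69.124ms=3/14b
5) 691.244ms=15/7b +69.124ms=3/14b
6) 760.369ms=33/14b +69.124ms=3/14b
7) 829.493ms=18/7b +69.124ms=3/14b
8) 898.618ms=39/14b +69.124ms=3/14b
9) 967.742ms=3b +483.871ms=3/2b
10) 1451.613ms=9/2b +483.871ms=3/2b
Σ=6b of 6 (186bpm 3/4) — PASS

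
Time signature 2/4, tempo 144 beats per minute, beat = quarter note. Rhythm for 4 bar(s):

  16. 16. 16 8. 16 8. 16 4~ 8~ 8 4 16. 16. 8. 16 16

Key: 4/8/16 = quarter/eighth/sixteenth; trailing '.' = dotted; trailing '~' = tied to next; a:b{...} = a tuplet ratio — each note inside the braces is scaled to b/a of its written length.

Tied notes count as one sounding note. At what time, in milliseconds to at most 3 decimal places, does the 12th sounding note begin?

note 12 onset = 27/4b = 2812.5ms

1. 0.0ms @ 0 + 156.25ms (3/8)
2. 156.25ms @ 3/8 + 156.25ms (3/8)
3. 312.5ms @ 3/4 + 104.167ms (1/4)
4. 416.667ms @ 1 + 312.5ms (3/4)
5. 729.167ms @ 7/4 + 104.167ms (1/4)
6. 833.333ms @ 2 + 312.5ms (3/4)
7. 1145.833ms @ 11/4 + 104.167ms (1/4)
8. 1250.0ms @ 3 + 833.333ms (2)
9. 2083.333ms @ 5 + 416.667ms (1)
10. 2500.0ms @ 6 + 156.25ms (3/8)
11. 2656.25ms @ 51/8 + 156.25ms (3/8)
12. 2812.5ms @ 27/4 + 312.5ms (3/4)
13. 3125.0ms @ 15/2 + 104.167ms (1/4)
14. 3229.167ms @ 31/4 + 104.167ms (1/4)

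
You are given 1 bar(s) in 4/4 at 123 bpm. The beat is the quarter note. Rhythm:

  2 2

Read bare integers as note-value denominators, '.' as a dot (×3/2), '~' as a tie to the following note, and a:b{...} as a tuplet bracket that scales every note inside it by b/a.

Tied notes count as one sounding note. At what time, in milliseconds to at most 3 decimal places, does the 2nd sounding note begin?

1. 0.0ms @ 0 + 975.61ms (2)
2. 975.61ms @ 2 + 975.61ms (2)

note 2 onset = 2b = 975.61ms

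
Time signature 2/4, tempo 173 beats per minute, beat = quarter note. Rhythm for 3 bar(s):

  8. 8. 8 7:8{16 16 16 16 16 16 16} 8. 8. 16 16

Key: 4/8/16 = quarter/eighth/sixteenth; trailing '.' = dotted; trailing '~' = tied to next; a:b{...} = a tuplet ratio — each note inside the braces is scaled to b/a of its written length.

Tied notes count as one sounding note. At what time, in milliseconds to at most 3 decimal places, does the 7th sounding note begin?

note 7 onset = 20/7b = 990.917ms

1. 0.0ms @ 0 + 260.116ms (3/4)
2. 260.116ms @ 3/4 + 260.116ms (3/4)
3. 520.231ms @ 3/2 + 173.41ms (1/2)
4. 693.642ms @ 2 + 99.092ms (2/7)
5. 792.733ms @ 16/7 + 99.092ms (2/7)
6. 891.825ms @ 18/7 + 99.092ms (2/7)
7. 990.917ms @ 20/7 + 99.092ms (2/7)
8. 1090.008ms @ 22/7 + 99.092ms (2/7)
9. 1189.1ms @ 24/7 + 99.092ms (2/7)
10. 1288.192ms @ 26/7 + 99.092ms (2/7)
11. 1387.283ms @ 4 + 260.116ms (3/4)
12. 1647.399ms @ 19/4 + 260.116ms (3/4)
13. 1907.514ms @ 11/2 + 86.705ms (1/4)
14. 1994.22ms @ 23/4 + 86.705ms (1/4)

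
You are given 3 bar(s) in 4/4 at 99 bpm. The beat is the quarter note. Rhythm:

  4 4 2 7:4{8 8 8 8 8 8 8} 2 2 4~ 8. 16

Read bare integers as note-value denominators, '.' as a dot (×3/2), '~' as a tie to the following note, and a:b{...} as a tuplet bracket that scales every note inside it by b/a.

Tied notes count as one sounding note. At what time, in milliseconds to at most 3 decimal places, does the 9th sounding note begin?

1. 0.0ms @ 0 + 606.061ms (1)
2. 606.061ms @ 1 + 606.061ms (1)
3. 1212.121ms @ 2 + 1212.121ms (2)
4. 2424.242ms @ 4 + 173.16ms (2/7)
5. 2597.403ms @ 30/7 + 173.16ms (2/7)
6. 2770.563ms @ 32/7 + 173.16ms (2/7)
7. 2943.723ms @ 34/7 + 173.16ms (2/7)
8. 3116.883ms @ 36/7 + 173.16ms (2/7)
9. 3290.043ms @ 38/7 + 173.16ms (2/7)
10. 3463.203ms @ 40/7 + 173.16ms (2/7)
11. 3636.364ms @ 6 + 1212.121ms (2)
12. 4848.485ms @ 8 + 1212.121ms (2)
13. 6060.606ms @ 10 + 1060.606ms (7/4)
14. 7121.212ms @ 47/4 + 151.515ms (1/4)

note 9 onset = 38/7b = 3290.043ms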